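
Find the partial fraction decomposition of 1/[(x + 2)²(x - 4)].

Cover-up at x=4: C = 1/(4 + 2)² = 1/36. Cover-up at x=-2: B = 1/(-2 - 4) = -1/6. Comparing x² coeff: A = -C = -1/36
Result: (-1/36)/(x + 2) - (1/6)/(x + 2)² + (1/36)/(x - 4)


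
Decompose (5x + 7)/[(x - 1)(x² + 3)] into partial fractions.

At x=1: α = (5·1 + 7)/(1² + 3) = 3. β = -α = -3, γ = 5 - 1·α = 2
Result: 3/(x - 1) - (3x - 2)/(x² + 3)


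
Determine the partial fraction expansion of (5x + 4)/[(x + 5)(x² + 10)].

At x=-5: P = (5·(-5) + 4)/((-5)² + 10) = -3/5. Q = -P = 3/5, R = 5 - (-5)·P = 2
Result: (-3/5)/(x + 5) + ((3/5)x + 2)/(x² + 10)


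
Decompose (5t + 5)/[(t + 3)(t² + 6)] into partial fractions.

At t=-3: A = (5·(-3) + 5)/((-3)² + 6) = -2/3. B = -A = 2/3, C = 5 - (-3)·A = 3
Result: (-2/3)/(t + 3) + ((2/3)t + 3)/(t² + 6)


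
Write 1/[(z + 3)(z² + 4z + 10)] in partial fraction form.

Cover-up at z = -3: A = 1/((-3)² + 4·(-3) + 10) = 1/7. Then B = -A = -1/7, C = -A·(4 - 3) = -1/7
Result: (1/7)/(z + 3) - ((1/7)z + 1/7)/(z² + 4z + 10)


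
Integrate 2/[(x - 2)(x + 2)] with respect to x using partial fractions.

Decompose: 2/[(x - 2)(x + 2)] = (1/2)/(x - 2) - (1/2)/(x + 2). Integrate each term: (1/2) ln|(x - 2)| - (1/2) ln|(x + 2)| + C


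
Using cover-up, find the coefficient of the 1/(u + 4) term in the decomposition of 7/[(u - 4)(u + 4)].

Cover (u + 4), set u=-4: 7/((u - 4) at u=-4) = 7/(-8) = -7/8


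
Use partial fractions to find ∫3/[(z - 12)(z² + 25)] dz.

Cover-up at z=12: P = 3/(12²+25) = 3/169. Coeff matching: Q = -3/169, R = -36/169. Decomposition: (3/169)/(z - 12) - ((3/169)z + 36/169)/(z² + 25). Integrate: linear → ln, quadratic → (1/2)ln + arctan: (3/169) ln|(z - 12)| - (3/338) ln(z² + 25) - (36/845) arctan(z/5) + C


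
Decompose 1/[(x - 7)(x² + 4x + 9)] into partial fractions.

Cover-up at x = 7: A = 1/(7² + 4·7 + 9) = 1/86. Then B = -A = -1/86, C = -A·(4 + 7) = -11/86
Result: (1/86)/(x - 7) - ((1/86)x + 11/86)/(x² + 4x + 9)


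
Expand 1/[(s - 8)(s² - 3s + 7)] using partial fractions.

Cover-up at s = 8: A = 1/(8² - 3·8 + 7) = 1/47. Then B = -A = -1/47, C = -A·(-3 + 8) = -5/47
Result: (1/47)/(s - 8) - ((1/47)s + 5/47)/(s² - 3s + 7)


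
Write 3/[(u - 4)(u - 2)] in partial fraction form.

3/(u - 4)(u - 2) = P/(u - 4) + Q/(u - 2). P = 3/(4 - 2) = 3/2, Q = 3/(2 - 4) = -3/2
Result: (3/2)/(u - 4) - (3/2)/(u - 2)


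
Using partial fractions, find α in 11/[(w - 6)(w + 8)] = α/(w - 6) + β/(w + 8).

Cover-up at w = 6: α = 11/(6 + 8) = 11/14


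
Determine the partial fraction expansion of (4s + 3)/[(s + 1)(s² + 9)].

At s=-1: α = (4·(-1) + 3)/((-1)² + 9) = -1/10. β = -α = 1/10, γ = 4 - (-1)·α = 39/10
Result: (-1/10)/(s + 1) + ((1/10)s + 39/10)/(s² + 9)


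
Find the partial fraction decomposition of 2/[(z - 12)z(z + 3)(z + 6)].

Using Heaviside cover-up: (1/1620)/(z - 12) - (1/108)/z + (2/135)/(z + 3) - (1/162)/(z + 6)


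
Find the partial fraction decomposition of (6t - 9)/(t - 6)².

(6t - 9) = P(t - 6) + Q. At t = 6: Q = 6·6 - 9 = 27. Coeff of t: P = 6
Result: 6/(t - 6) + 27/(t - 6)²


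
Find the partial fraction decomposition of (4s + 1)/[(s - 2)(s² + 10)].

At s=2: α = (4·2 + 1)/(2² + 10) = 9/14. β = -α = -9/14, γ = 4 - 2·α = 19/7
Result: (9/14)/(s - 2) - ((9/14)s - 19/7)/(s² + 10)


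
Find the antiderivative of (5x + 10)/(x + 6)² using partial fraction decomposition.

Decompose: P = 5, Q = 5·(-6) + 10 = -20, so (5x + 10)/(x + 6)² = 5/(x + 6) - 20/(x + 6)². Integrate: ∫ P/(x + 6) dx = 5 ln|(x + 6)|; ∫ Q/(x + 6)² dx = 20/(x + 6). Sum: 5 ln|(x + 6)| + 20/(x + 6) + C


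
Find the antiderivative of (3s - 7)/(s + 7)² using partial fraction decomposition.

Decompose: P = 3, Q = 3·(-7) - 7 = -28, so (3s - 7)/(s + 7)² = 3/(s + 7) - 28/(s + 7)². Integrate: ∫ P/(s + 7) ds = 3 ln|(s + 7)|; ∫ Q/(s + 7)² ds = 28/(s + 7). Sum: 3 ln|(s + 7)| + 28/(s + 7) + C


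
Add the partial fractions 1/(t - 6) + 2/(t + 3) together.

Common denominator (t - 6)(t + 3). Numerator: 1(t + 3) + 2(t - 6) = (t + 3) + (2t - 12) = 3t - 9
Result: (3t - 9)/[(t - 6)(t + 3)]


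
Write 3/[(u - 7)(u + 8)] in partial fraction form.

3/(u - 7)(u + 8) = α/(u - 7) + β/(u + 8). α = 3/(7 + 8) = 1/5, β = 3/(-8 - 7) = -1/5
Result: (1/5)/(u - 7) - (1/5)/(u + 8)


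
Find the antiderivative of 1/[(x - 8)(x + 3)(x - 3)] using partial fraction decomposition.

Cover-up: α = 1/55, β = 1/66, γ = -1/30. Decomposition: (1/55)/(x - 8) + (1/66)/(x + 3) - (1/30)/(x - 3). Integrate each term: (1/55) ln|(x - 8)| + (1/66) ln|(x + 3)| - (1/30) ln|(x - 3)| + C


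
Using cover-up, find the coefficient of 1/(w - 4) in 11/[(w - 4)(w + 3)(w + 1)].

Cover (w - 4), set w=4: 11/[(4 + 3)(4 + 1)] = 11/35


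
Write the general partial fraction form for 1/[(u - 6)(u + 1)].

Distinct linear factors: A/(u - 6) + B/(u + 1)


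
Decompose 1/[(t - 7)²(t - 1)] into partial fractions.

Cover-up at t=1: γ = 1/(1 - 7)² = 1/36. Cover-up at t=7: β = 1/(7 - 1) = 1/6. Comparing t² coeff: α = -γ = -1/36
Result: (-1/36)/(t - 7) + (1/6)/(t - 7)² + (1/36)/(t - 1)


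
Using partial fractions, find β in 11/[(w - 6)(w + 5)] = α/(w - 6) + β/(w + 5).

Cover-up at w = -5: β = 11/(-5 - 6) = -11/11 = -1


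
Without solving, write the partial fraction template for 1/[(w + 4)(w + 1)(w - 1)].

Three distinct linear factors: P/(w + 4) + Q/(w + 1) + R/(w - 1)


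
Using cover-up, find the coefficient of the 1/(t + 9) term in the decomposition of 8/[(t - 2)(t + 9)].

Cover (t + 9), set t=-9: 8/((t - 2) at t=-9) = 8/(-11) = -8/11


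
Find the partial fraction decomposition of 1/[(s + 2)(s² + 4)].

Cover-up at s = -2: A = 1/((-2)² + 4) = 1/8. Then B = -A = -1/8, C = -A·(0 - 2) = 1/4
Result: (1/8)/(s + 2) - ((1/8)s - 1/4)/(s² + 4)


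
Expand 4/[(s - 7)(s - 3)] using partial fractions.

4/(s - 7)(s - 3) = A/(s - 7) + B/(s - 3). A = 4/(7 - 3) = 1, B = 4/(3 - 7) = -1
Result: 1/(s - 7) - 1/(s - 3)


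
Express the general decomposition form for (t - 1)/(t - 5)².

Repeated linear factor: P/(t - 5) + Q/(t - 5)²


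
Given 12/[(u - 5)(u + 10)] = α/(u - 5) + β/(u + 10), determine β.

Cover-up at u = -10: β = 12/(-10 - 5) = -12/15 = -4/5


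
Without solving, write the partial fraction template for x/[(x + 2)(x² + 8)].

Linear + irreducible quadratic: P/(x + 2) + (Qx + R)/(x² + 8)


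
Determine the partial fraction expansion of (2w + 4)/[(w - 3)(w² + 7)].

At w=3: A = (2·3 + 4)/(3² + 7) = 5/8. B = -A = -5/8, C = 2 - 3·A = 1/8
Result: (5/8)/(w - 3) - ((5/8)w - 1/8)/(w² + 7)


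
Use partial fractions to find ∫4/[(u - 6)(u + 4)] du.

Decompose: 4/[(u - 6)(u + 4)] = (2/5)/(u - 6) - (2/5)/(u + 4). Integrate each term: (2/5) ln|(u - 6)| - (2/5) ln|(u + 4)| + C


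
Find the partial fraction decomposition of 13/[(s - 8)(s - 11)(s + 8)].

Using cover-up method: P = -13/48, Q = 13/57, R = 13/304
Result: (-13/48)/(s - 8) + (13/57)/(s - 11) + (13/304)/(s + 8)


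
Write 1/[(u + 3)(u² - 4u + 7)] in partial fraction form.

Cover-up at u = -3: A = 1/((-3)² - 4·(-3) + 7) = 1/28. Then B = -A = -1/28, C = -A·(-4 - 3) = 1/4
Result: (1/28)/(u + 3) - ((1/28)u - 1/4)/(u² - 4u + 7)


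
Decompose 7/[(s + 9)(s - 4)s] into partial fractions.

Using cover-up method: α = 7/117, β = 7/52, γ = -7/36
Result: (7/117)/(s + 9) + (7/52)/(s - 4) - (7/36)/s


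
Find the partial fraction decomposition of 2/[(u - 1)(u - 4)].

2/(u - 1)(u - 4) = P/(u - 1) + Q/(u - 4). P = 2/(1 - 4) = -2/3, Q = 2/(4 - 1) = 2/3
Result: (-2/3)/(u - 1) + (2/3)/(u - 4)


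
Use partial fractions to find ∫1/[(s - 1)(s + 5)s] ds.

Cover-up: A = 1/6, B = 1/30, C = -1/5. Decomposition: (1/6)/(s - 1) + (1/30)/(s + 5) - (1/5)/s. Integrate each term: (1/6) ln|(s - 1)| + (1/30) ln|(s + 5)| - (1/5) ln|s| + C


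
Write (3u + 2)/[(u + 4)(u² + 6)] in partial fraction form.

At u=-4: A = (3·(-4) + 2)/((-4)² + 6) = -5/11. B = -A = 5/11, C = 3 - (-4)·A = 13/11
Result: (-5/11)/(u + 4) + ((5/11)u + 13/11)/(u² + 6)


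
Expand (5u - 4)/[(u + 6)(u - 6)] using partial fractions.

At u=-6: P = (5·(-6) - 4)/(-6 - 6) = 17/6. At u=6: Q = (5·6 - 4)/(6 + 6) = 13/6
Result: (17/6)/(u + 6) + (13/6)/(u - 6)


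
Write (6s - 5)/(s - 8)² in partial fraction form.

(6s - 5) = α(s - 8) + β. At s = 8: β = 6·8 - 5 = 43. Coeff of s: α = 6
Result: 6/(s - 8) + 43/(s - 8)²


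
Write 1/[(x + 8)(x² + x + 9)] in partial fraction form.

Cover-up at x = -8: P = 1/((-8)² + 1·(-8) + 9) = 1/65. Then Q = -P = -1/65, R = -P·(1 - 8) = 7/65
Result: (1/65)/(x + 8) - ((1/65)x - 7/65)/(x² + x + 9)


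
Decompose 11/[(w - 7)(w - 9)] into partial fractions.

11/(w - 7)(w - 9) = P/(w - 7) + Q/(w - 9). P = 11/(7 - 9) = -11/2, Q = 11/(9 - 7) = 11/2
Result: (-11/2)/(w - 7) + (11/2)/(w - 9)


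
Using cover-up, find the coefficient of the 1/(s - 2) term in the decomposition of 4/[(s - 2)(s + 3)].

Cover (s - 2), set s=2: 4/((s + 3) at s=2) = 4/(5) = 4/5


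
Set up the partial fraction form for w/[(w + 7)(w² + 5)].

Linear + irreducible quadratic: A/(w + 7) + (Bw + C)/(w² + 5)


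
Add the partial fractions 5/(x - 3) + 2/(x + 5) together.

Common denominator (x - 3)(x + 5). Numerator: 5(x + 5) + 2(x - 3) = (5x + 25) + (2x - 6) = 7x + 19
Result: (7x + 19)/[(x - 3)(x + 5)]


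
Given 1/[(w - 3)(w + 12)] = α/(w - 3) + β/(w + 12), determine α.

Cover-up at w = 3: α = 1/(3 + 12) = 1/15


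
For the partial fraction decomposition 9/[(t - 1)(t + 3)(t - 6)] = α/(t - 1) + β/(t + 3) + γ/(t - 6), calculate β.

Cover-up at t = -3: β = 9/[(-3 - 1)(-3 - 6)] = 9/[(-4)(-9)] = 9/36 = 1/4


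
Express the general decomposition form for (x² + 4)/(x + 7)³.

Repeated linear factor (power 3): α/(x + 7) + β/(x + 7)² + γ/(x + 7)³


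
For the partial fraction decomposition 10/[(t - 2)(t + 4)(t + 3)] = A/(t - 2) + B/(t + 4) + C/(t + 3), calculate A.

Cover-up at t = 2: A = 10/[(2 + 4)(2 + 3)] = 10/[(6)(5)] = 10/30 = 1/3


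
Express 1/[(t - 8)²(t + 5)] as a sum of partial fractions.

Cover-up at t=-5: R = 1/(-5 - 8)² = 1/169. Cover-up at t=8: Q = 1/(8 + 5) = 1/13. Comparing t² coeff: P = -R = -1/169
Result: (-1/169)/(t - 8) + (1/13)/(t - 8)² + (1/169)/(t + 5)


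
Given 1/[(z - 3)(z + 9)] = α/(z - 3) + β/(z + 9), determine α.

Cover-up at z = 3: α = 1/(3 + 9) = 1/12


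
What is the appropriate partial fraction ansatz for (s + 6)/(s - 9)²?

Repeated linear factor: P/(s - 9) + Q/(s - 9)²


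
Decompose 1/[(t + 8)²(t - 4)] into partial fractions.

Cover-up at t=4: γ = 1/(4 + 8)² = 1/144. Cover-up at t=-8: β = 1/(-8 - 4) = -1/12. Comparing t² coeff: α = -γ = -1/144
Result: (-1/144)/(t + 8) - (1/12)/(t + 8)² + (1/144)/(t - 4)


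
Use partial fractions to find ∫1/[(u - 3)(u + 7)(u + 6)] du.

Cover-up: α = 1/90, β = 1/10, γ = -1/9. Decomposition: (1/90)/(u - 3) + (1/10)/(u + 7) - (1/9)/(u + 6). Integrate each term: (1/90) ln|(u - 3)| + (1/10) ln|(u + 7)| - (1/9) ln|(u + 6)| + C


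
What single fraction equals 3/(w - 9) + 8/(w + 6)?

Common denominator (w - 9)(w + 6). Numerator: 3(w + 6) + 8(w - 9) = (3w + 18) + (8w - 72) = 11w - 54
Result: (11w - 54)/[(w - 9)(w + 6)]


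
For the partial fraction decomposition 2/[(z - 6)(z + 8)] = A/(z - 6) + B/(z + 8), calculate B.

Cover-up at z = -8: B = 2/(-8 - 6) = -2/14 = -1/7


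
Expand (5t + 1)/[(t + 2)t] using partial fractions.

At t=-2: A = (5·(-2) + 1)/(-2 - 0) = 9/2. At t=0: B = (5·0 + 1)/(0 + 2) = 1/2
Result: (9/2)/(t + 2) + (1/2)/t


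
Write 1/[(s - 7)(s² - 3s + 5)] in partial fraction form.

Cover-up at s = 7: A = 1/(7² - 3·7 + 5) = 1/33. Then B = -A = -1/33, C = -A·(-3 + 7) = -4/33
Result: (1/33)/(s - 7) - ((1/33)s + 4/33)/(s² - 3s + 5)


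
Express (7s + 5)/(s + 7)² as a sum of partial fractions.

(7s + 5) = α(s + 7) + β. At s = -7: β = 7·(-7) + 5 = -44. Coeff of s: α = 7
Result: 7/(s + 7) - 44/(s + 7)²


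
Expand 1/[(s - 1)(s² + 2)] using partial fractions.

Cover-up at s = 1: A = 1/(1² + 2) = 1/3. Then B = -A = -1/3, C = -A·(0 + 1) = -1/3
Result: (1/3)/(s - 1) - ((1/3)s + 1/3)/(s² + 2)


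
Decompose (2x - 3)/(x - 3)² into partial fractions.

(2x - 3) = P(x - 3) + Q. At x = 3: Q = 2·3 - 3 = 3. Coeff of x: P = 2
Result: 2/(x - 3) + 3/(x - 3)²


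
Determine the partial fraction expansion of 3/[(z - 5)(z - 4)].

3/(z - 5)(z - 4) = α/(z - 5) + β/(z - 4). α = 3/(5 - 4) = 3, β = 3/(4 - 5) = -3
Result: 3/(z - 5) - 3/(z - 4)


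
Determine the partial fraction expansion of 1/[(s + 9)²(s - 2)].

Cover-up at s=2: γ = 1/(2 + 9)² = 1/121. Cover-up at s=-9: β = 1/(-9 - 2) = -1/11. Comparing s² coeff: α = -γ = -1/121
Result: (-1/121)/(s + 9) - (1/11)/(s + 9)² + (1/121)/(s - 2)


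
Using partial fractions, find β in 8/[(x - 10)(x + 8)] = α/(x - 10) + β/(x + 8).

Cover-up at x = -8: β = 8/(-8 - 10) = -8/18 = -4/9


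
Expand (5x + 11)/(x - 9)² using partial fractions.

(5x + 11) = α(x - 9) + β. At x = 9: β = 5·9 + 11 = 56. Coeff of x: α = 5
Result: 5/(x - 9) + 56/(x - 9)²


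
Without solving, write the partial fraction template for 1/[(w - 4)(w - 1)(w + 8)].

Three distinct linear factors: A/(w - 4) + B/(w - 1) + C/(w + 8)


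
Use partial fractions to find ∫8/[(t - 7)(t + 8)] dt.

Decompose: 8/[(t - 7)(t + 8)] = (8/15)/(t - 7) - (8/15)/(t + 8). Integrate each term: (8/15) ln|(t - 7)| - (8/15) ln|(t + 8)| + C


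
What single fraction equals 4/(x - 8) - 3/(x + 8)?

Common denominator (x - 8)(x + 8). Numerator: 4(x + 8) - 3(x - 8) = (4x + 32) - (3x - 24) = x + 56
Result: (x + 56)/[(x - 8)(x + 8)]


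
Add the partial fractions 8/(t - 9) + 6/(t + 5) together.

Common denominator (t - 9)(t + 5). Numerator: 8(t + 5) + 6(t - 9) = (8t + 40) + (6t - 54) = 14t - 14
Result: (14t - 14)/[(t - 9)(t + 5)]


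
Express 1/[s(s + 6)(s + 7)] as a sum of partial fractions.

Using cover-up method: α = 1/42, β = -1/6, γ = 1/7
Result: (1/42)/s - (1/6)/(s + 6) + (1/7)/(s + 7)


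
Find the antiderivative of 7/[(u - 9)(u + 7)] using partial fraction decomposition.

Decompose: 7/[(u - 9)(u + 7)] = (7/16)/(u - 9) - (7/16)/(u + 7). Integrate each term: (7/16) ln|(u - 9)| - (7/16) ln|(u + 7)| + C


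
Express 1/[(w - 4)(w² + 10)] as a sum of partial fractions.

Cover-up at w = 4: α = 1/(4² + 10) = 1/26. Then β = -α = -1/26, γ = -α·(0 + 4) = -2/13
Result: (1/26)/(w - 4) - ((1/26)w + 2/13)/(w² + 10)


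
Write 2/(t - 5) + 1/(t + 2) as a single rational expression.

Common denominator (t - 5)(t + 2). Numerator: 2(t + 2) + 1(t - 5) = (2t + 4) + (t - 5) = 3t - 1
Result: (3t - 1)/[(t - 5)(t + 2)]


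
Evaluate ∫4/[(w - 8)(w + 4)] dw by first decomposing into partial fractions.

Decompose: 4/[(w - 8)(w + 4)] = (1/3)/(w - 8) - (1/3)/(w + 4). Integrate each term: (1/3) ln|(w - 8)| - (1/3) ln|(w + 4)| + C


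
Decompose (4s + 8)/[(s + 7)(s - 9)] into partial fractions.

At s=-7: α = (4·(-7) + 8)/(-7 - 9) = 5/4. At s=9: β = (4·9 + 8)/(9 + 7) = 11/4
Result: (5/4)/(s + 7) + (11/4)/(s - 9)


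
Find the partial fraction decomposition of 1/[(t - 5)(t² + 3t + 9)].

Cover-up at t = 5: α = 1/(5² + 3·5 + 9) = 1/49. Then β = -α = -1/49, γ = -α·(3 + 5) = -8/49
Result: (1/49)/(t - 5) - ((1/49)t + 8/49)/(t² + 3t + 9)


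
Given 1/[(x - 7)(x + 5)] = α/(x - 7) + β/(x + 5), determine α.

Cover-up at x = 7: α = 1/(7 + 5) = 1/12


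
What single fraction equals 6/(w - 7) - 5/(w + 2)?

Common denominator (w - 7)(w + 2). Numerator: 6(w + 2) - 5(w - 7) = (6w + 12) - (5w - 35) = w + 47
Result: (w + 47)/[(w - 7)(w + 2)]


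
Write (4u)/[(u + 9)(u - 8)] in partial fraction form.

At u=-9: A = (4·(-9) + 0)/(-9 - 8) = 36/17. At u=8: B = (4·8 + 0)/(8 + 9) = 32/17
Result: (36/17)/(u + 9) + (32/17)/(u - 8)


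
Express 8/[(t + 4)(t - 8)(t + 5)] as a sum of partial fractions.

Using cover-up method: α = -2/3, β = 2/39, γ = 8/13
Result: (-2/3)/(t + 4) + (2/39)/(t - 8) + (8/13)/(t + 5)


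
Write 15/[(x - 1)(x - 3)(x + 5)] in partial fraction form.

Using cover-up method: A = -5/4, B = 15/16, C = 5/16
Result: (-5/4)/(x - 1) + (15/16)/(x - 3) + (5/16)/(x + 5)


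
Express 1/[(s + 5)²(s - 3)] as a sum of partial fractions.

Cover-up at s=3: R = 1/(3 + 5)² = 1/64. Cover-up at s=-5: Q = 1/(-5 - 3) = -1/8. Comparing s² coeff: P = -R = -1/64
Result: (-1/64)/(s + 5) - (1/8)/(s + 5)² + (1/64)/(s - 3)


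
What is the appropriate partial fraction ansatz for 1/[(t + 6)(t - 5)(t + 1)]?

Three distinct linear factors: A/(t + 6) + B/(t - 5) + C/(t + 1)


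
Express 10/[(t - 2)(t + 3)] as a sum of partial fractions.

10/(t - 2)(t + 3) = A/(t - 2) + B/(t + 3). A = 10/(2 + 3) = 2, B = 10/(-3 - 2) = -2
Result: 2/(t - 2) - 2/(t + 3)


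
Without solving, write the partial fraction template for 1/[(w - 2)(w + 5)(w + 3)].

Three distinct linear factors: A/(w - 2) + B/(w + 5) + C/(w + 3)


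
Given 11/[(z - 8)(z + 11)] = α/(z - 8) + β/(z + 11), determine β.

Cover-up at z = -11: β = 11/(-11 - 8) = -11/19


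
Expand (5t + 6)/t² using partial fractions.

(5t + 6) = At + B. At t = 0: B = 5·0 + 6 = 6. Coeff of t: A = 5
Result: 5/t + 6/t²


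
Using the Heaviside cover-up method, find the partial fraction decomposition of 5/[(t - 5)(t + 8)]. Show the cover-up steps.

Cover (t - 5): set t=5, get α = 5/(5 + 8) = 5/13. Cover (t + 8): set t=-8, get β = 5/(-8 - 5) = -5/13.
Result: (5/13)/(t - 5) - (5/13)/(t + 8)


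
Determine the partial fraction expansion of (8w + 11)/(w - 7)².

(8w + 11) = α(w - 7) + β. At w = 7: β = 8·7 + 11 = 67. Coeff of w: α = 8
Result: 8/(w - 7) + 67/(w - 7)²


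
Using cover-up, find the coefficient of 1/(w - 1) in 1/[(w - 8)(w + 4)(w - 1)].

Cover (w - 1), set w=1: 1/[(1 - 8)(1 + 4)] = -1/35


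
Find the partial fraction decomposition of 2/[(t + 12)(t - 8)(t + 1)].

Using cover-up method: P = 1/110, Q = 1/90, R = -2/99
Result: (1/110)/(t + 12) + (1/90)/(t - 8) - (2/99)/(t + 1)


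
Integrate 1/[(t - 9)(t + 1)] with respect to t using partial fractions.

Decompose: 1/[(t - 9)(t + 1)] = (1/10)/(t - 9) - (1/10)/(t + 1). Integrate each term: (1/10) ln|(t - 9)| - (1/10) ln|(t + 1)| + C


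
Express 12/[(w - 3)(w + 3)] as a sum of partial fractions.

12/(w - 3)(w + 3) = α/(w - 3) + β/(w + 3). α = 12/(3 + 3) = 2, β = 12/(-3 - 3) = -2
Result: 2/(w - 3) - 2/(w + 3)


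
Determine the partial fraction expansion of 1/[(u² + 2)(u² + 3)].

Coefficient matching gives P = R = 0, Q = 1/(3-2) = 1, S = -Q = -1
Result: 1/(u² + 2) - 1/(u² + 3)


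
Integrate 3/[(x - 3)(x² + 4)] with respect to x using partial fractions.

Cover-up at x=3: A = 3/(3²+4) = 3/13. Coeff matching: B = -3/13, C = -9/13. Decomposition: (3/13)/(x - 3) - ((3/13)x + 9/13)/(x² + 4). Integrate: linear → ln, quadratic → (1/2)ln + arctan: (3/13) ln|(x - 3)| - (3/26) ln(x² + 4) - (9/26) arctan(x/2) + C


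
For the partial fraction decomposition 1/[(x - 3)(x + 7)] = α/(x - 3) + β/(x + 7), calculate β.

Cover-up at x = -7: β = 1/(-7 - 3) = -1/10


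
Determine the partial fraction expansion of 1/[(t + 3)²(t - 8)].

Cover-up at t=8: γ = 1/(8 + 3)² = 1/121. Cover-up at t=-3: β = 1/(-3 - 8) = -1/11. Comparing t² coeff: α = -γ = -1/121
Result: (-1/121)/(t + 3) - (1/11)/(t + 3)² + (1/121)/(t - 8)


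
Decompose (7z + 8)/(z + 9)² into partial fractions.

(7z + 8) = A(z + 9) + B. At z = -9: B = 7·(-9) + 8 = -55. Coeff of z: A = 7
Result: 7/(z + 9) - 55/(z + 9)²


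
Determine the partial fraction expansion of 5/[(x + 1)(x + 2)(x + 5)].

Using cover-up method: α = 5/4, β = -5/3, γ = 5/12
Result: (5/4)/(x + 1) - (5/3)/(x + 2) + (5/12)/(x + 5)


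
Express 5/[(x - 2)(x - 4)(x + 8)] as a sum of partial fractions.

Using cover-up method: P = -1/4, Q = 5/24, R = 1/24
Result: (-1/4)/(x - 2) + (5/24)/(x - 4) + (1/24)/(x + 8)


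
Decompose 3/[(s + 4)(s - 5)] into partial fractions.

3/(s + 4)(s - 5) = P/(s + 4) + Q/(s - 5). P = 3/(-4 - 5) = -1/3, Q = 3/(5 + 4) = 1/3
Result: (-1/3)/(s + 4) + (1/3)/(s - 5)


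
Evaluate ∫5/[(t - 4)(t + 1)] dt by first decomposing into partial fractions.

Decompose: 5/[(t - 4)(t + 1)] = 1/(t - 4) - 1/(t + 1). Integrate each term: ln|(t - 4)| - ln|(t + 1)| + C


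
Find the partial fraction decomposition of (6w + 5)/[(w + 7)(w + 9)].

At w=-7: α = (6·(-7) + 5)/(-7 + 9) = -37/2. At w=-9: β = (6·(-9) + 5)/(-9 + 7) = 49/2
Result: (-37/2)/(w + 7) + (49/2)/(w + 9)


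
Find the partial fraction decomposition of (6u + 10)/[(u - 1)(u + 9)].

At u=1: P = (6·1 + 10)/(1 + 9) = 8/5. At u=-9: Q = (6·(-9) + 10)/(-9 - 1) = 22/5
Result: (8/5)/(u - 1) + (22/5)/(u + 9)


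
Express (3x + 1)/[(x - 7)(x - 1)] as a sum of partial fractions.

At x=7: A = (3·7 + 1)/(7 - 1) = 11/3. At x=1: B = (3·1 + 1)/(1 - 7) = -2/3
Result: (11/3)/(x - 7) - (2/3)/(x - 1)


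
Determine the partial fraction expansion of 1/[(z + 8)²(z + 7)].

Cover-up at z=-7: C = 1/(-7 + 8)² = 1. Cover-up at z=-8: B = 1/(-8 + 7) = -1. Comparing z² coeff: A = -C = -1
Result: -1/(z + 8) - 1/(z + 8)² + 1/(z + 7)


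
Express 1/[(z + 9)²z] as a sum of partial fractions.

Cover-up at z=0: R = 1/(0 + 9)² = 1/81. Cover-up at z=-9: Q = 1/(-9 - 0) = -1/9. Comparing z² coeff: P = -R = -1/81
Result: (-1/81)/(z + 9) - (1/9)/(z + 9)² + (1/81)/z


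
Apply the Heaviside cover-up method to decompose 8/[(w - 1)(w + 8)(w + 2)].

Cover (w - 1), w=1: A = 8/[(1 + 8)(1 + 2)] = 8/27. Cover (w + 8), w=-8: B = 8/[(-8 - 1)(-8 + 2)] = 4/27. Cover (w + 2), w=-2: C = 8/[(-2 - 1)(-2 + 8)] = -4/9.
Result: (8/27)/(w - 1) + (4/27)/(w + 8) - (4/9)/(w + 2)


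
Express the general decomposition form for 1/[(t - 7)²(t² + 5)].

Repeated linear + quadratic: P/(t - 7) + Q/(t - 7)² + (Rt + S)/(t² + 5)


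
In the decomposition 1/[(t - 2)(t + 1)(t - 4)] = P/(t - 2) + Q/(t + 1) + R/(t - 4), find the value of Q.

Cover-up at t = -1: Q = 1/[(-1 - 2)(-1 - 4)] = 1/[(-3)(-5)] = 1/15


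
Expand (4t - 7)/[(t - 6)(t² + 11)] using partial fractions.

At t=6: α = (4·6 - 7)/(6² + 11) = 17/47. β = -α = -17/47, γ = 4 - 6·α = 86/47
Result: (17/47)/(t - 6) - ((17/47)t - 86/47)/(t² + 11)


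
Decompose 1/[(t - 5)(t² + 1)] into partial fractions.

Cover-up at t = 5: P = 1/(5² + 1) = 1/26. Then Q = -P = -1/26, R = -P·(0 + 5) = -5/26
Result: (1/26)/(t - 5) - ((1/26)t + 5/26)/(t² + 1)


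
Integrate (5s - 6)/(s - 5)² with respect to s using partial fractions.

Decompose: P = 5, Q = 5·5 - 6 = 19, so (5s - 6)/(s - 5)² = 5/(s - 5) + 19/(s - 5)². Integrate: ∫ P/(s - 5) ds = 5 ln|(s - 5)|; ∫ Q/(s - 5)² ds = -19/(s - 5). Sum: 5 ln|(s - 5)| - 19/(s - 5) + C


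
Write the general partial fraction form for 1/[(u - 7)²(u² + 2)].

Repeated linear + quadratic: P/(u - 7) + Q/(u - 7)² + (Ru + S)/(u² + 2)


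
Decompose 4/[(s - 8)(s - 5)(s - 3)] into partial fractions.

Using cover-up method: α = 4/15, β = -2/3, γ = 2/5
Result: (4/15)/(s - 8) - (2/3)/(s - 5) + (2/5)/(s - 3)


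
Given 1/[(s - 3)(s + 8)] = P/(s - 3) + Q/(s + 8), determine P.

Cover-up at s = 3: P = 1/(3 + 8) = 1/11


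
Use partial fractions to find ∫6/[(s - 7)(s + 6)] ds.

Decompose: 6/[(s - 7)(s + 6)] = (6/13)/(s - 7) - (6/13)/(s + 6). Integrate each term: (6/13) ln|(s - 7)| - (6/13) ln|(s + 6)| + C


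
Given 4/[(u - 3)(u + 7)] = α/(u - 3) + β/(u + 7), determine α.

Cover-up at u = 3: α = 4/(3 + 7) = 4/10 = 2/5


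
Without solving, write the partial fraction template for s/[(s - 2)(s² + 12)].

Linear + irreducible quadratic: α/(s - 2) + (βs + γ)/(s² + 12)


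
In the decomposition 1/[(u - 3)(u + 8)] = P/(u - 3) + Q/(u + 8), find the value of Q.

Cover-up at u = -8: Q = 1/(-8 - 3) = -1/11


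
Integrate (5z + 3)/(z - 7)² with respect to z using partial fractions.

Decompose: α = 5, β = 5·7 + 3 = 38, so (5z + 3)/(z - 7)² = 5/(z - 7) + 38/(z - 7)². Integrate: ∫ α/(z - 7) dz = 5 ln|(z - 7)|; ∫ β/(z - 7)² dz = -38/(z - 7). Sum: 5 ln|(z - 7)| - 38/(z - 7) + C


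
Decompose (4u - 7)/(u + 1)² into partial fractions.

(4u - 7) = α(u + 1) + β. At u = -1: β = 4·(-1) - 7 = -11. Coeff of u: α = 4
Result: 4/(u + 1) - 11/(u + 1)²


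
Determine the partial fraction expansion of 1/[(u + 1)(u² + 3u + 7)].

Cover-up at u = -1: α = 1/((-1)² + 3·(-1) + 7) = 1/5. Then β = -α = -1/5, γ = -α·(3 - 1) = -2/5
Result: (1/5)/(u + 1) - ((1/5)u + 2/5)/(u² + 3u + 7)


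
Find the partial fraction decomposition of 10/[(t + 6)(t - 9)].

10/(t + 6)(t - 9) = A/(t + 6) + B/(t - 9). A = 10/(-6 - 9) = -2/3, B = 10/(9 + 6) = 2/3
Result: (-2/3)/(t + 6) + (2/3)/(t - 9)


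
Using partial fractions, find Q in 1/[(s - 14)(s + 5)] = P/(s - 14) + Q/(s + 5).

Cover-up at s = -5: Q = 1/(-5 - 14) = -1/19


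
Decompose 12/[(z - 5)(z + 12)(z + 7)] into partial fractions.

Using cover-up method: α = 1/17, β = 12/85, γ = -1/5
Result: (1/17)/(z - 5) + (12/85)/(z + 12) - (1/5)/(z + 7)


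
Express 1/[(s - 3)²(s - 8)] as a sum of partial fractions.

Cover-up at s=8: R = 1/(8 - 3)² = 1/25. Cover-up at s=3: Q = 1/(3 - 8) = -1/5. Comparing s² coeff: P = -R = -1/25
Result: (-1/25)/(s - 3) - (1/5)/(s - 3)² + (1/25)/(s - 8)


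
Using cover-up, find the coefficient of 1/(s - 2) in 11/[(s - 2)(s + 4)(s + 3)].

Cover (s - 2), set s=2: 11/[(2 + 4)(2 + 3)] = 11/30


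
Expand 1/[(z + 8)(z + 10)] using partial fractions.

1/(z + 8)(z + 10) = A/(z + 8) + B/(z + 10). A = 1/(-8 + 10) = 1/2, B = 1/(-10 + 8) = -1/2
Result: (1/2)/(z + 8) - (1/2)/(z + 10)


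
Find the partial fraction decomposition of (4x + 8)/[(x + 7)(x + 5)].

At x=-7: α = (4·(-7) + 8)/(-7 + 5) = 10. At x=-5: β = (4·(-5) + 8)/(-5 + 7) = -6
Result: 10/(x + 7) - 6/(x + 5)


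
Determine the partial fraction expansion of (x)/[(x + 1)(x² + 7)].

At x=-1: α = (1·(-1) + 0)/((-1)² + 7) = -1/8. β = -α = 1/8, γ = 1 - (-1)·α = 7/8
Result: (-1/8)/(x + 1) + ((1/8)x + 7/8)/(x² + 7)


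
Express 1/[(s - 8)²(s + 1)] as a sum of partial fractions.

Cover-up at s=-1: γ = 1/(-1 - 8)² = 1/81. Cover-up at s=8: β = 1/(8 + 1) = 1/9. Comparing s² coeff: α = -γ = -1/81
Result: (-1/81)/(s - 8) + (1/9)/(s - 8)² + (1/81)/(s + 1)


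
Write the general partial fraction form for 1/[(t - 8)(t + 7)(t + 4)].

Three distinct linear factors: A/(t - 8) + B/(t + 7) + C/(t + 4)


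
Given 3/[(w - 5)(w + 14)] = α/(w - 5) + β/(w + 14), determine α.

Cover-up at w = 5: α = 3/(5 + 14) = 3/19


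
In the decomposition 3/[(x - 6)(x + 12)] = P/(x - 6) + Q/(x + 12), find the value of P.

Cover-up at x = 6: P = 3/(6 + 12) = 3/18 = 1/6


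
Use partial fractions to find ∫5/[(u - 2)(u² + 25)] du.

Cover-up at u=2: A = 5/(2²+25) = 5/29. Coeff matching: B = -5/29, C = -10/29. Decomposition: (5/29)/(u - 2) - ((5/29)u + 10/29)/(u² + 25). Integrate: linear → ln, quadratic → (1/2)ln + arctan: (5/29) ln|(u - 2)| - (5/58) ln(u² + 25) - (2/29) arctan(u/5) + C


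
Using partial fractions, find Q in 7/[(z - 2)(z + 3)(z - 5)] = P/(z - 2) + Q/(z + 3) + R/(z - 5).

Cover-up at z = -3: Q = 7/[(-3 - 2)(-3 - 5)] = 7/[(-5)(-8)] = 7/40


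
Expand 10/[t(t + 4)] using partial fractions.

10/t(t + 4) = P/t + Q/(t + 4). P = 10/(0 + 4) = 5/2, Q = 10/(-4 - 0) = -5/2
Result: (5/2)/t - (5/2)/(t + 4)


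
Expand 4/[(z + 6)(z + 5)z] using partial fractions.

Using cover-up method: A = 2/3, B = -4/5, C = 2/15
Result: (2/3)/(z + 6) - (4/5)/(z + 5) + (2/15)/z


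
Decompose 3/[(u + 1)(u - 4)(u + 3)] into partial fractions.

Using cover-up method: A = -3/10, B = 3/35, C = 3/14
Result: (-3/10)/(u + 1) + (3/35)/(u - 4) + (3/14)/(u + 3)


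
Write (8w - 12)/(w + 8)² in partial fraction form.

(8w - 12) = P(w + 8) + Q. At w = -8: Q = 8·(-8) - 12 = -76. Coeff of w: P = 8
Result: 8/(w + 8) - 76/(w + 8)²


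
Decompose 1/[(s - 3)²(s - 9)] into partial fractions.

Cover-up at s=9: C = 1/(9 - 3)² = 1/36. Cover-up at s=3: B = 1/(3 - 9) = -1/6. Comparing s² coeff: A = -C = -1/36
Result: (-1/36)/(s - 3) - (1/6)/(s - 3)² + (1/36)/(s - 9)


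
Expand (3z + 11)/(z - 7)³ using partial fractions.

(3z + 11) = α(z - 7)² + β(z - 7) + γ. At z = 7: γ = 3·7 + 11 = 32. Coefficients: α = 0, β = 3
Result: 3/(z - 7)² + 32/(z - 7)³


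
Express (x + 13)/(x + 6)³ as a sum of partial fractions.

(x + 13) = A(x + 6)² + B(x + 6) + C. At x = -6: C = 1·(-6) + 13 = 7. Coefficients: A = 0, B = 1
Result: 1/(x + 6)² + 7/(x + 6)³


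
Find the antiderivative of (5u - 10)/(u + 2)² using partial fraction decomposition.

Decompose: α = 5, β = 5·(-2) - 10 = -20, so (5u - 10)/(u + 2)² = 5/(u + 2) - 20/(u + 2)². Integrate: ∫ α/(u + 2) du = 5 ln|(u + 2)|; ∫ β/(u + 2)² du = 20/(u + 2). Sum: 5 ln|(u + 2)| + 20/(u + 2) + C


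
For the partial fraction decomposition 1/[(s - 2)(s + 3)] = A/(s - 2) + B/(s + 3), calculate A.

Cover-up at s = 2: A = 1/(2 + 3) = 1/5


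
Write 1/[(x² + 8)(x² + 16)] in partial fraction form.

Coefficient matching gives α = γ = 0, β = 1/(16-8) = 1/8, δ = -β = -1/8
Result: (1/8)/(x² + 8) - (1/8)/(x² + 16)


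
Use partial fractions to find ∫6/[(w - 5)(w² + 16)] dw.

Cover-up at w=5: A = 6/(5²+16) = 6/41. Coeff matching: B = -6/41, C = -30/41. Decomposition: (6/41)/(w - 5) - ((6/41)w + 30/41)/(w² + 16). Integrate: linear → ln, quadratic → (1/2)ln + arctan: (6/41) ln|(w - 5)| - (3/41) ln(w² + 16) - (15/82) arctan(w/4) + C


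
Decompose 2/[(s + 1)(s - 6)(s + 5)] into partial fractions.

Using cover-up method: A = -1/14, B = 2/77, C = 1/22
Result: (-1/14)/(s + 1) + (2/77)/(s - 6) + (1/22)/(s + 5)


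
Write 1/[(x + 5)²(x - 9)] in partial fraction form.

Cover-up at x=9: γ = 1/(9 + 5)² = 1/196. Cover-up at x=-5: β = 1/(-5 - 9) = -1/14. Comparing x² coeff: α = -γ = -1/196
Result: (-1/196)/(x + 5) - (1/14)/(x + 5)² + (1/196)/(x - 9)


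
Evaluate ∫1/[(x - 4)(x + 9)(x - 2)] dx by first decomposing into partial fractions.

Cover-up: P = 1/26, Q = 1/143, R = -1/22. Decomposition: (1/26)/(x - 4) + (1/143)/(x + 9) - (1/22)/(x - 2). Integrate each term: (1/26) ln|(x - 4)| + (1/143) ln|(x + 9)| - (1/22) ln|(x - 2)| + C


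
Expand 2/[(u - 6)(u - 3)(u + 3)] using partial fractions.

Using cover-up method: P = 2/27, Q = -1/9, R = 1/27
Result: (2/27)/(u - 6) - (1/9)/(u - 3) + (1/27)/(u + 3)


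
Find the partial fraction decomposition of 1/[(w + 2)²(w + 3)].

Cover-up at w=-3: γ = 1/(-3 + 2)² = 1. Cover-up at w=-2: β = 1/(-2 + 3) = 1. Comparing w² coeff: α = -γ = -1
Result: -1/(w + 2) + 1/(w + 2)² + 1/(w + 3)


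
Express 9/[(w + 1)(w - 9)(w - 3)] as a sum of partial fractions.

Using cover-up method: A = 9/40, B = 3/20, C = -3/8
Result: (9/40)/(w + 1) + (3/20)/(w - 9) - (3/8)/(w - 3)


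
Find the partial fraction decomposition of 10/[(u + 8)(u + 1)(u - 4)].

Using cover-up method: α = 5/42, β = -2/7, γ = 1/6
Result: (5/42)/(u + 8) - (2/7)/(u + 1) + (1/6)/(u - 4)


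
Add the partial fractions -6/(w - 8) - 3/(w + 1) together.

Common denominator (w - 8)(w + 1). Numerator: -6(w + 1) - 3(w - 8) = (-6w - 6) - (3w - 24) = -9w + 18
Result: (-9w + 18)/[(w - 8)(w + 1)]


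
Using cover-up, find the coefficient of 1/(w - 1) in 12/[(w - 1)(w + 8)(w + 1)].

Cover (w - 1), set w=1: 12/[(1 + 8)(1 + 1)] = 2/3


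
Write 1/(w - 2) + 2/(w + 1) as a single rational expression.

Common denominator (w - 2)(w + 1). Numerator: 1(w + 1) + 2(w - 2) = (w + 1) + (2w - 4) = 3w - 3
Result: (3w - 3)/[(w - 2)(w + 1)]


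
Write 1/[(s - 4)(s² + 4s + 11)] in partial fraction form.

Cover-up at s = 4: P = 1/(4² + 4·4 + 11) = 1/43. Then Q = -P = -1/43, R = -P·(4 + 4) = -8/43
Result: (1/43)/(s - 4) - ((1/43)s + 8/43)/(s² + 4s + 11)


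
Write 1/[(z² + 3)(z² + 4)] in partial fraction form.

Coefficient matching gives A = C = 0, B = 1/(4-3) = 1, D = -B = -1
Result: 1/(z² + 3) - 1/(z² + 4)


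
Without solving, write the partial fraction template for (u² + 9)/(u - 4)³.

Repeated linear factor (power 3): P/(u - 4) + Q/(u - 4)² + R/(u - 4)³


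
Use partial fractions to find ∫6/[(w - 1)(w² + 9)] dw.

Cover-up at w=1: P = 6/(1²+9) = 3/5. Coeff matching: Q = -3/5, R = -3/5. Decomposition: (3/5)/(w - 1) - ((3/5)w + 3/5)/(w² + 9). Integrate: linear → ln, quadratic → (1/2)ln + arctan: (3/5) ln|(w - 1)| - (3/10) ln(w² + 9) - (1/5) arctan(w/3) + C


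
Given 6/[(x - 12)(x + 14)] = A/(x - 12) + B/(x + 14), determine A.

Cover-up at x = 12: A = 6/(12 + 14) = 6/26 = 3/13


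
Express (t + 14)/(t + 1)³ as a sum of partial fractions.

(t + 14) = A(t + 1)² + B(t + 1) + C. At t = -1: C = 1·(-1) + 14 = 13. Coefficients: A = 0, B = 1
Result: 1/(t + 1)² + 13/(t + 1)³


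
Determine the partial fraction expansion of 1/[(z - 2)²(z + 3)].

Cover-up at z=-3: R = 1/(-3 - 2)² = 1/25. Cover-up at z=2: Q = 1/(2 + 3) = 1/5. Comparing z² coeff: P = -R = -1/25
Result: (-1/25)/(z - 2) + (1/5)/(z - 2)² + (1/25)/(z + 3)


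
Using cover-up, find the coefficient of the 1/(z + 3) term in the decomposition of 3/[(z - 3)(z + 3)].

Cover (z + 3), set z=-3: 3/((z - 3) at z=-3) = 3/(-6) = -1/2


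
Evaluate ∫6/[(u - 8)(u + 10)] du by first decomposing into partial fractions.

Decompose: 6/[(u - 8)(u + 10)] = (1/3)/(u - 8) - (1/3)/(u + 10). Integrate each term: (1/3) ln|(u - 8)| - (1/3) ln|(u + 10)| + C


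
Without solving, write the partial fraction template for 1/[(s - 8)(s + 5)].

Distinct linear factors: α/(s - 8) + β/(s + 5)


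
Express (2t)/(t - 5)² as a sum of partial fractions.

(2t) = P(t - 5) + Q. At t = 5: Q = 2·5 + 0 = 10. Coeff of t: P = 2
Result: 2/(t - 5) + 10/(t - 5)²


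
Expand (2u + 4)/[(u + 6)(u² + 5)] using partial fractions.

At u=-6: P = (2·(-6) + 4)/((-6)² + 5) = -8/41. Q = -P = 8/41, R = 2 - (-6)·P = 34/41
Result: (-8/41)/(u + 6) + ((8/41)u + 34/41)/(u² + 5)


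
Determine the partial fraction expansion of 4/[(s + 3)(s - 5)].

4/(s + 3)(s - 5) = P/(s + 3) + Q/(s - 5). P = 4/(-3 - 5) = -1/2, Q = 4/(5 + 3) = 1/2
Result: (-1/2)/(s + 3) + (1/2)/(s - 5)


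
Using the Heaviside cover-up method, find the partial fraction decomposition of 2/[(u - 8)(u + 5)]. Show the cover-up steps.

Cover (u - 8): set u=8, get A = 2/(8 + 5) = 2/13. Cover (u + 5): set u=-5, get B = 2/(-5 - 8) = -2/13.
Result: (2/13)/(u - 8) - (2/13)/(u + 5)


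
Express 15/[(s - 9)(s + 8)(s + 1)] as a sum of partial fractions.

Using cover-up method: P = 3/34, Q = 15/119, R = -3/14
Result: (3/34)/(s - 9) + (15/119)/(s + 8) - (3/14)/(s + 1)


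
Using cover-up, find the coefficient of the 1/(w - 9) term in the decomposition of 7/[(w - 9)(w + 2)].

Cover (w - 9), set w=9: 7/((w + 2) at w=9) = 7/(11) = 7/11


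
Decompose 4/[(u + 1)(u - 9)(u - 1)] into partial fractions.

Using cover-up method: α = 1/5, β = 1/20, γ = -1/4
Result: (1/5)/(u + 1) + (1/20)/(u - 9) - (1/4)/(u - 1)


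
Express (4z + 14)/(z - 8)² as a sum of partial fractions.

(4z + 14) = α(z - 8) + β. At z = 8: β = 4·8 + 14 = 46. Coeff of z: α = 4
Result: 4/(z - 8) + 46/(z - 8)²


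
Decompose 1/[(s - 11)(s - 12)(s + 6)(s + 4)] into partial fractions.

Using Heaviside cover-up: (-1/255)/(s - 11) + (1/288)/(s - 12) - (1/612)/(s + 6) + (1/480)/(s + 4)


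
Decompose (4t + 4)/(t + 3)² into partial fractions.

(4t + 4) = A(t + 3) + B. At t = -3: B = 4·(-3) + 4 = -8. Coeff of t: A = 4
Result: 4/(t + 3) - 8/(t + 3)²


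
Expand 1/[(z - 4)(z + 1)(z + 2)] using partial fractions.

Using cover-up method: P = 1/30, Q = -1/5, R = 1/6
Result: (1/30)/(z - 4) - (1/5)/(z + 1) + (1/6)/(z + 2)


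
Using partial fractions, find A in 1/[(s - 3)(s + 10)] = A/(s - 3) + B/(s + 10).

Cover-up at s = 3: A = 1/(3 + 10) = 1/13


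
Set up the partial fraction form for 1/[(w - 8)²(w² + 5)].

Repeated linear + quadratic: P/(w - 8) + Q/(w - 8)² + (Rw + S)/(w² + 5)


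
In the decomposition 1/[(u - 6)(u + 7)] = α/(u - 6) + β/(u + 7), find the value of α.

Cover-up at u = 6: α = 1/(6 + 7) = 1/13


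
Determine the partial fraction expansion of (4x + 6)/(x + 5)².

(4x + 6) = A(x + 5) + B. At x = -5: B = 4·(-5) + 6 = -14. Coeff of x: A = 4
Result: 4/(x + 5) - 14/(x + 5)²


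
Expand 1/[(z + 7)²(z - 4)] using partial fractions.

Cover-up at z=4: C = 1/(4 + 7)² = 1/121. Cover-up at z=-7: B = 1/(-7 - 4) = -1/11. Comparing z² coeff: A = -C = -1/121
Result: (-1/121)/(z + 7) - (1/11)/(z + 7)² + (1/121)/(z - 4)


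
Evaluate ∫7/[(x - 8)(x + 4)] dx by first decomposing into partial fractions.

Decompose: 7/[(x - 8)(x + 4)] = (7/12)/(x - 8) - (7/12)/(x + 4). Integrate each term: (7/12) ln|(x - 8)| - (7/12) ln|(x + 4)| + C


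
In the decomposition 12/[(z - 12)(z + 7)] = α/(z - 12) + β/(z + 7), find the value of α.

Cover-up at z = 12: α = 12/(12 + 7) = 12/19


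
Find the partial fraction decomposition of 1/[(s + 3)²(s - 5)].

Cover-up at s=5: C = 1/(5 + 3)² = 1/64. Cover-up at s=-3: B = 1/(-3 - 5) = -1/8. Comparing s² coeff: A = -C = -1/64
Result: (-1/64)/(s + 3) - (1/8)/(s + 3)² + (1/64)/(s - 5)


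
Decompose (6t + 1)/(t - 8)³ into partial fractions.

(6t + 1) = P(t - 8)² + Q(t - 8) + R. At t = 8: R = 6·8 + 1 = 49. Coefficients: P = 0, Q = 6
Result: 6/(t - 8)² + 49/(t - 8)³


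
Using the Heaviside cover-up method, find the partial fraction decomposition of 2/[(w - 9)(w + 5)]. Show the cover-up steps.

Cover (w - 9): set w=9, get A = 2/(9 + 5) = 1/7. Cover (w + 5): set w=-5, get B = 2/(-5 - 9) = -1/7.
Result: (1/7)/(w - 9) - (1/7)/(w + 5)


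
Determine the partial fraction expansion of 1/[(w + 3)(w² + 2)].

Cover-up at w = -3: α = 1/((-3)² + 2) = 1/11. Then β = -α = -1/11, γ = -α·(0 - 3) = 3/11
Result: (1/11)/(w + 3) - ((1/11)w - 3/11)/(w² + 2)


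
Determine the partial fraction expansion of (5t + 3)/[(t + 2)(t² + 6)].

At t=-2: P = (5·(-2) + 3)/((-2)² + 6) = -7/10. Q = -P = 7/10, R = 5 - (-2)·P = 18/5
Result: (-7/10)/(t + 2) + ((7/10)t + 18/5)/(t² + 6)


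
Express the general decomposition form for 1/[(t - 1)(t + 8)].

Distinct linear factors: α/(t - 1) + β/(t + 8)


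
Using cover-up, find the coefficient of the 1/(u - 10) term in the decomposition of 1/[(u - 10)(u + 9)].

Cover (u - 10), set u=10: 1/((u + 9) at u=10) = 1/(19) = 1/19


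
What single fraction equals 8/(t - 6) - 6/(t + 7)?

Common denominator (t - 6)(t + 7). Numerator: 8(t + 7) - 6(t - 6) = (8t + 56) - (6t - 36) = 2t + 92
Result: (2t + 92)/[(t - 6)(t + 7)]


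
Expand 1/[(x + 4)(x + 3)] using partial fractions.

1/(x + 4)(x + 3) = P/(x + 4) + Q/(x + 3). P = 1/(-4 + 3) = -1, Q = 1/(-3 + 4) = 1
Result: -1/(x + 4) + 1/(x + 3)


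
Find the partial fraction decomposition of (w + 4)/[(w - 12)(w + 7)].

At w=12: A = (1·12 + 4)/(12 + 7) = 16/19. At w=-7: B = (1·(-7) + 4)/(-7 - 12) = 3/19
Result: (16/19)/(w - 12) + (3/19)/(w + 7)


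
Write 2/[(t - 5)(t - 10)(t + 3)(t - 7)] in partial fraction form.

Using Heaviside cover-up: (1/40)/(t - 5) + (2/195)/(t - 10) - (1/520)/(t + 3) - (1/30)/(t - 7)


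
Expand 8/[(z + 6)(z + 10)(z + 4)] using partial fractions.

Using cover-up method: A = -1, B = 1/3, C = 2/3
Result: -1/(z + 6) + (1/3)/(z + 10) + (2/3)/(z + 4)


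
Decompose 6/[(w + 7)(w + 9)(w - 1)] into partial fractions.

Using cover-up method: P = -3/8, Q = 3/10, R = 3/40
Result: (-3/8)/(w + 7) + (3/10)/(w + 9) + (3/40)/(w - 1)
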